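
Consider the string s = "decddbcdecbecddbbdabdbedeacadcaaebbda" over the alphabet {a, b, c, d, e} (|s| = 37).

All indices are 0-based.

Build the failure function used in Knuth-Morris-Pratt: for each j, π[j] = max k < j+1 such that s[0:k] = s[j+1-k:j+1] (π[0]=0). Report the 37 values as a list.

[0, 0, 0, 1, 1, 0, 0, 1, 2, 3, 0, 0, 0, 1, 1, 0, 0, 1, 0, 0, 1, 0, 0, 1, 2, 0, 0, 0, 1, 0, 0, 0, 0, 0, 0, 1, 0]

π[0] = 0
j=1 s[j]='e': π[1]=0 (border '')
j=2 s[j]='c': π[2]=0 (border '')
j=3 s[j]='d': π[3]=1 (border 'd')
j=4 s[j]='d': k: 1→0; π[4]=1 (border 'd')
j=5 s[j]='b': k: 1→0; π[5]=0 (border '')
j=6 s[j]='c': π[6]=0 (border '')
j=7 s[j]='d': π[7]=1 (border 'd')
j=8 s[j]='e': π[8]=2 (border 'de')
j=9 s[j]='c': π[9]=3 (border 'dec')
j=10 s[j]='b': k: 3→0; π[10]=0 (border '')
j=11 s[j]='e': π[11]=0 (border '')
j=12 s[j]='c': π[12]=0 (border '')
j=13 s[j]='d': π[13]=1 (border 'd')
j=14 s[j]='d': k: 1→0; π[14]=1 (border 'd')
j=15 s[j]='b': k: 1→0; π[15]=0 (border '')
j=16 s[j]='b': π[16]=0 (border '')
j=17 s[j]='d': π[17]=1 (border 'd')
j=18 s[j]='a': k: 1→0; π[18]=0 (border '')
j=19 s[j]='b': π[19]=0 (border '')
j=20 s[j]='d': π[20]=1 (border 'd')
j=21 s[j]='b': k: 1→0; π[21]=0 (border '')
j=22 s[j]='e': π[22]=0 (border '')
j=23 s[j]='d': π[23]=1 (border 'd')
j=24 s[j]='e': π[24]=2 (border 'de')
j=25 s[j]='a': k: 2→0; π[25]=0 (border '')
j=26 s[j]='c': π[26]=0 (border '')
j=27 s[j]='a': π[27]=0 (border '')
j=28 s[j]='d': π[28]=1 (border 'd')
j=29 s[j]='c': k: 1→0; π[29]=0 (border '')
j=30 s[j]='a': π[30]=0 (border '')
j=31 s[j]='a': π[31]=0 (border '')
j=32 s[j]='e': π[32]=0 (border '')
j=33 s[j]='b': π[33]=0 (border '')
j=34 s[j]='b': π[34]=0 (border '')
j=35 s[j]='d': π[35]=1 (border 'd')
j=36 s[j]='a': k: 1→0; π[36]=0 (border '')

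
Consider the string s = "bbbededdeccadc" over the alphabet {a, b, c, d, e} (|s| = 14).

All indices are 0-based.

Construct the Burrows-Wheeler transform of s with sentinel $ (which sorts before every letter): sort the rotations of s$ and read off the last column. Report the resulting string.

rank  rotation         last
    0  $bbbededdeccadc  c
    1  adc$bbbededdecc  c
    2  bbbededdeccadc$  $
    3  bbededdeccadc$b  b
    4  bededdeccadc$bb  b
    5  c$bbbededdeccad  d
    6  cadc$bbbededdec  c
    7  ccadc$bbbededde  e
    8  dc$bbbededdecca  a
    9  ddeccadc$bbbede  e
   10  deccadc$bbbeded  d
   11  deddeccadc$bbbe  e
   12  eccadc$bbbededd  d
   13  eddeccadc$bbbed  d
   14  ededdeccadc$bbb  b

cc$bbdceaededdb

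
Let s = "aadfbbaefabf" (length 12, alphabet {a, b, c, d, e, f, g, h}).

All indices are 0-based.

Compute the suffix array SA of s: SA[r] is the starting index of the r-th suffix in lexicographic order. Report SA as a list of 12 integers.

rank | idx | suffix
   0 |   0 | aadfbbaefabf
   1 |   9 | abf
   2 |   1 | adfbbaefabf
   3 |   6 | aefabf
   4 |   5 | baefabf
   5 |   4 | bbaefabf
   6 |  10 | bf
   7 |   2 | dfbbaefabf
   8 |   7 | efabf
   9 |  11 | f
  10 |   8 | fabf
  11 |   3 | fbbaefabf

[0, 9, 1, 6, 5, 4, 10, 2, 7, 11, 8, 3]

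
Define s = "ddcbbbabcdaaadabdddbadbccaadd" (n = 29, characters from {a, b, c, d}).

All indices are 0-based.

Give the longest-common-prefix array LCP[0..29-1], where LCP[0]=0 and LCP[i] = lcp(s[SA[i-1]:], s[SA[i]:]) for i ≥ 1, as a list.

rank | idx | suffix
   0 |  10 | aaadabdddbadbccaadd
   1 |  11 | aadabdddbadbccaadd
   2 |  25 | aadd
   3 |   6 | abcdaaadabdddbadbccaadd
   4 |  14 | abdddbadbccaadd
   5 |  12 | adabdddbadbccaadd
   6 |  20 | adbccaadd
   7 |  26 | add
   8 |   5 | babcdaaadabdddbadbccaadd
   9 |  19 | badbccaadd
  10 |   4 | bbabcdaaadabdddbadbccaadd
  11 |   3 | bbbabcdaaadabdddbadbccaadd
  12 |  22 | bccaadd
  13 |   7 | bcdaaadabdddbadbccaadd
  14 |  15 | bdddbadbccaadd
  15 |  24 | caadd
  16 |   2 | cbbbabcdaaadabdddbadbccaadd
  17 |  23 | ccaadd
  18 |   8 | cdaaadabdddbadbccaadd
  19 |  28 | d
  20 |   9 | daaadabdddbadbccaadd
  21 |  13 | dabdddbadbccaadd
  22 |  18 | dbadbccaadd
  23 |  21 | dbccaadd
  24 |   1 | dcbbbabcdaaadabdddbadbccaadd
  25 |  27 | dd
  26 |  17 | ddbadbccaadd
  27 |   0 | ddcbbbabcdaaadabdddbadbccaadd
  28 |  16 | dddbadbccaadd

SA = [10, 11, 25, 6, 14, 12, 20, 26, 5, 19, 4, 3, 22, 7, 15, 24, 2, 23, 8, 28, 9, 13, 18, 21, 1, 27, 17, 0, 16]
[i] adj suffixes → lcp
  [1] 10/11 → 2 ('aa')
  [2] 11/25 → 3 ('aad')
  [3] 25/6 → 1 ('a')
  [4] 6/14 → 2 ('ab')
  [5] 14/12 → 1 ('a')
  [6] 12/20 → 2 ('ad')
  [7] 20/26 → 2 ('ad')
  [8] 26/5 → 0 ('')
  [9] 5/19 → 2 ('ba')
  [10] 19/4 → 1 ('b')
  [11] 4/3 → 2 ('bb')
  [12] 3/22 → 1 ('b')
  [13] 22/7 → 2 ('bc')
  [14] 7/15 → 1 ('b')
  [15] 15/24 → 0 ('')
  [16] 24/2 → 1 ('c')
  [17] 2/23 → 1 ('c')
  [18] 23/8 → 1 ('c')
  [19] 8/28 → 0 ('')
  [20] 28/9 → 1 ('d')
  [21] 9/13 → 2 ('da')
  [22] 13/18 → 1 ('d')
  [23] 18/21 → 2 ('db')
  [24] 21/1 → 1 ('d')
  [25] 1/27 → 1 ('d')
  [26] 27/17 → 2 ('dd')
  [27] 17/0 → 2 ('dd')
  [28] 0/16 → 2 ('dd')

[0, 2, 3, 1, 2, 1, 2, 2, 0, 2, 1, 2, 1, 2, 1, 0, 1, 1, 1, 0, 1, 2, 1, 2, 1, 1, 2, 2, 2]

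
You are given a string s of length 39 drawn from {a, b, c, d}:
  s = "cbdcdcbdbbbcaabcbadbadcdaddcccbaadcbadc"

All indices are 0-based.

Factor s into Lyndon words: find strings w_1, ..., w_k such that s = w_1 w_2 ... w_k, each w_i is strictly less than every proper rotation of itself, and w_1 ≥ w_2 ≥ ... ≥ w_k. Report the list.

emit factor 1: 'c' (i=0, period=1)
emit factor 2: 'bdcdc' (i=1, period=5)
emit factor 3: 'bd' (i=6, period=2)
emit factor 4: 'bbbc' (i=8, period=4)
emit factor 5: 'aabcbadbadcdaddcccbaadcbadc' (i=12, period=27)

["c", "bdcdc", "bd", "bbbc", "aabcbadbadcdaddcccbaadcbadc"]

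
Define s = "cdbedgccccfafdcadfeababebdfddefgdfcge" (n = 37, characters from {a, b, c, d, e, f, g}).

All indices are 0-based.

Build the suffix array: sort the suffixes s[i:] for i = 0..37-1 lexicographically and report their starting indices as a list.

rank | idx | suffix
   0 |  19 | ababebdfddefgdfcge
   1 |  21 | abebdfddefgdfcge
   2 |  15 | adfeababebdfddefgdfcge
   3 |  11 | afdcadfeababebdfddefgdfcge
   4 |  20 | babebdfddefgdfcge
   5 |  24 | bdfddefgdfcge
   6 |  22 | bebdfddefgdfcge
   7 |   2 | bedgccccfafdcadfeababebdfddefgdfcge
   8 |  14 | cadfeababebdfddefgdfcge
   9 |   6 | ccccfafdcadfeababebdfddefgdfcge
  10 |   7 | cccfafdcadfeababebdfddefgdfcge
  11 |   8 | ccfafdcadfeababebdfddefgdfcge
  12 |   0 | cdbedgccccfafdcadfeababebdfddefgdfcge
  13 |   9 | cfafdcadfeababebdfddefgdfcge
  14 |  34 | cge
  15 |   1 | dbedgccccfafdcadfeababebdfddefgdfcge
  16 |  13 | dcadfeababebdfddefgdfcge
  17 |  27 | ddefgdfcge
  18 |  28 | defgdfcge
  19 |  32 | dfcge
  20 |  25 | dfddefgdfcge
  21 |  16 | dfeababebdfddefgdfcge
  22 |   4 | dgccccfafdcadfeababebdfddefgdfcge
  23 |  36 | e
  24 |  18 | eababebdfddefgdfcge
  25 |  23 | ebdfddefgdfcge
  26 |   3 | edgccccfafdcadfeababebdfddefgdfcge
  27 |  29 | efgdfcge
  28 |  10 | fafdcadfeababebdfddefgdfcge
  29 |  33 | fcge
  30 |  12 | fdcadfeababebdfddefgdfcge
  31 |  26 | fddefgdfcge
  32 |  17 | feababebdfddefgdfcge
  33 |  30 | fgdfcge
  34 |   5 | gccccfafdcadfeababebdfddefgdfcge
  35 |  31 | gdfcge
  36 |  35 | ge

[19, 21, 15, 11, 20, 24, 22, 2, 14, 6, 7, 8, 0, 9, 34, 1, 13, 27, 28, 32, 25, 16, 4, 36, 18, 23, 3, 29, 10, 33, 12, 26, 17, 30, 5, 31, 35]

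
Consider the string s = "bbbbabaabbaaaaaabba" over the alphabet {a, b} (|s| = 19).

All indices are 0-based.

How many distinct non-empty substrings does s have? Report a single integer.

144

sorted suffixes:
  #0 SA[0]=18  'a'
  #1 SA[1]=10  'aaaaaabba'
  #2 SA[2]=11  'aaaaabba'
  #3 SA[3]=12  'aaaabba'
  #4 SA[4]=13  'aaabba'
  #5 SA[5]=14  'aabba'
  #6 SA[6]=6  'aabbaaaaaabba'
  #7 SA[7]=4  'abaabbaaaaaabba'
  #8 SA[8]=15  'abba'
  #9 SA[9]=7  'abbaaaaaabba'
  #10 SA[10]=17  'ba'
  #11 SA[11]=9  'baaaaaabba'
  #12 SA[12]=5  'baabbaaaaaabba'
  #13 SA[13]=3  'babaabbaaaaaabba'
  #14 SA[14]=16  'bba'
  #15 SA[15]=8  'bbaaaaaabba'
  #16 SA[16]=2  'bbabaabbaaaaaabba'
  #17 SA[17]=1  'bbbabaabbaaaaaabba'
  #18 SA[18]=0  'bbbbabaabbaaaaaabba'

SA = [18, 10, 11, 12, 13, 14, 6, 4, 15, 7, 17, 9, 5, 3, 16, 8, 2, 1, 0]
rank  pair      lcp
   1  s[18:],s[10:]  1  'a'
   2  s[10:],s[11:]  5  'aaaaa'
   3  s[11:],s[12:]  4  'aaaa'
   4  s[12:],s[13:]  3  'aaa'
   5  s[13:],s[14:]  2  'aa'
   6  s[14:],s[6:]  5  'aabba'
   7  s[6:],s[4:]  1  'a'
   8  s[4:],s[15:]  2  'ab'
   9  s[15:],s[7:]  4  'abba'
  10  s[7:],s[17:]  0  ''
  11  s[17:],s[9:]  2  'ba'
  12  s[9:],s[5:]  3  'baa'
  13  s[5:],s[3:]  2  'ba'
  14  s[3:],s[16:]  1  'b'
  15  s[16:],s[8:]  3  'bba'
  16  s[8:],s[2:]  3  'bba'
  17  s[2:],s[1:]  2  'bb'
  18  s[1:],s[0:]  3  'bbb'

n(n+1)/2 = 19·20/2 = 190
Σ LCP = 0 + 1 + 5 + 4 + 3 + 2 + 5 + 1 + 2 + 4 + 0 + 2 + 3 + 2 + 1 + 3 + 3 + 2 + 3 = 46
distinct = 190 − 46 = 144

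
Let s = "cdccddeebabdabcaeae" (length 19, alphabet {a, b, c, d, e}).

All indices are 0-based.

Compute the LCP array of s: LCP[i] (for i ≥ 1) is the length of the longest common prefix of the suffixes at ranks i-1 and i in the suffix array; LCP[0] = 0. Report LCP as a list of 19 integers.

rank→(start, suffix):
  0 → (12, 'abcaeae')
  1 → (9, 'abdabcaeae')
  2 → (17, 'ae')
  3 → (15, 'aeae')
  4 → (8, 'babdabcaeae')
  5 → (13, 'bcaeae')
  6 → (10, 'bdabcaeae')
  7 → (14, 'caeae')
  8 → (2, 'ccddeebabdabcaeae')
  9 → (0, 'cdccddeebabdabcaeae')
  10 → (3, 'cddeebabdabcaeae')
  11 → (11, 'dabcaeae')
  12 → (1, 'dccddeebabdabcaeae')
  13 → (4, 'ddeebabdabcaeae')
  14 → (5, 'deebabdabcaeae')
  15 → (18, 'e')
  16 → (16, 'eae')
  17 → (7, 'ebabdabcaeae')
  18 → (6, 'eebabdabcaeae')

SA = [12, 9, 17, 15, 8, 13, 10, 14, 2, 0, 3, 11, 1, 4, 5, 18, 16, 7, 6]
[i] adj suffixes → lcp
  [1] 12/9 → 2 ('ab')
  [2] 9/17 → 1 ('a')
  [3] 17/15 → 2 ('ae')
  [4] 15/8 → 0 ('')
  [5] 8/13 → 1 ('b')
  [6] 13/10 → 1 ('b')
  [7] 10/14 → 0 ('')
  [8] 14/2 → 1 ('c')
  [9] 2/0 → 1 ('c')
  [10] 0/3 → 2 ('cd')
  [11] 3/11 → 0 ('')
  [12] 11/1 → 1 ('d')
  [13] 1/4 → 1 ('d')
  [14] 4/5 → 1 ('d')
  [15] 5/18 → 0 ('')
  [16] 18/16 → 1 ('e')
  [17] 16/7 → 1 ('e')
  [18] 7/6 → 1 ('e')

[0, 2, 1, 2, 0, 1, 1, 0, 1, 1, 2, 0, 1, 1, 1, 0, 1, 1, 1]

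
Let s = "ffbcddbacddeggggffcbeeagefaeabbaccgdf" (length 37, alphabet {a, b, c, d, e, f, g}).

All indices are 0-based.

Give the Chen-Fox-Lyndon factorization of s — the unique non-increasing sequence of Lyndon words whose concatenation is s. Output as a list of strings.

["f", "f", "bcdd", "b", "acddeggggffcbeeagefae", "abbaccgdf"]

emit factor 1: 'f' (i=0, period=1)
emit factor 2: 'f' (i=1, period=1)
emit factor 3: 'bcdd' (i=2, period=4)
emit factor 4: 'b' (i=6, period=1)
emit factor 5: 'acddeggggffcbeeagefae' (i=7, period=21)
emit factor 6: 'abbaccgdf' (i=28, period=9)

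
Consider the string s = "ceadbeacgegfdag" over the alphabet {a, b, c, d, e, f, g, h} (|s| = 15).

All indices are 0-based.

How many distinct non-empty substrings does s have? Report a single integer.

111

sorted suffixes:
  #0 SA[0]=6  'acgegfdag'
  #1 SA[1]=2  'adbeacgegfdag'
  #2 SA[2]=13  'ag'
  #3 SA[3]=4  'beacgegfdag'
  #4 SA[4]=0  'ceadbeacgegfdag'
  #5 SA[5]=7  'cgegfdag'
  #6 SA[6]=12  'dag'
  #7 SA[7]=3  'dbeacgegfdag'
  #8 SA[8]=5  'eacgegfdag'
  #9 SA[9]=1  'eadbeacgegfdag'
  #10 SA[10]=9  'egfdag'
  #11 SA[11]=11  'fdag'
  #12 SA[12]=14  'g'
  #13 SA[13]=8  'gegfdag'
  #14 SA[14]=10  'gfdag'

SA = [6, 2, 13, 4, 0, 7, 12, 3, 5, 1, 9, 11, 14, 8, 10]
[i] adj suffixes → lcp
  [1] 6/2 → 1 ('a')
  [2] 2/13 → 1 ('a')
  [3] 13/4 → 0 ('')
  [4] 4/0 → 0 ('')
  [5] 0/7 → 1 ('c')
  [6] 7/12 → 0 ('')
  [7] 12/3 → 1 ('d')
  [8] 3/5 → 0 ('')
  [9] 5/1 → 2 ('ea')
  [10] 1/9 → 1 ('e')
  [11] 9/11 → 0 ('')
  [12] 11/14 → 0 ('')
  [13] 14/8 → 1 ('g')
  [14] 8/10 → 1 ('g')

n(n+1)/2 = 15·16/2 = 120
Σ LCP = 0 + 1 + 1 + 0 + 0 + 1 + 0 + 1 + 0 + 2 + 1 + 0 + 0 + 1 + 1 = 9
distinct = 120 − 9 = 111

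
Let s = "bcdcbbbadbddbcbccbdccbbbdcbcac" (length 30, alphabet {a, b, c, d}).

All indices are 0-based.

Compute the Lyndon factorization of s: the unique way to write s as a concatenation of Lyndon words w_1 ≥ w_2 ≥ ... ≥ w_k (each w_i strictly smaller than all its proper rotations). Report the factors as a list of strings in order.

["bcdc", "b", "b", "b", "adbddbcbccbdccbbbdcbc", "ac"]

emit factor 1: 'bcdc' (i=0, period=4)
emit factor 2: 'b' (i=4, period=1)
emit factor 3: 'b' (i=5, period=1)
emit factor 4: 'b' (i=6, period=1)
emit factor 5: 'adbddbcbccbdccbbbdcbc' (i=7, period=21)
emit factor 6: 'ac' (i=28, period=2)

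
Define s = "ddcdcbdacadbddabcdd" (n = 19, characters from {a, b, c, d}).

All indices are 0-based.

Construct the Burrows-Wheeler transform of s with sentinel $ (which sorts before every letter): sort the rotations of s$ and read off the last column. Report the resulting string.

rank  rotation              last
    0  $ddcdcbdacadbddabcdd  d
    1  abcdd$ddcdcbdacadbdd  d
    2  acadbddabcdd$ddcdcbd  d
    3  adbddabcdd$ddcdcbdac  c
    4  bcdd$ddcdcbdacadbdda  a
    5  bdacadbddabcdd$ddcdc  c
    6  bddabcdd$ddcdcbdacad  d
    7  cadbddabcdd$ddcdcbda  a
    8  cbdacadbddabcdd$ddcd  d
    9  cdcbdacadbddabcdd$dd  d
   10  cdd$ddcdcbdacadbddab  b
   11  d$ddcdcbdacadbddabcd  d
   12  dabcdd$ddcdcbdacadbd  d
   13  dacadbddabcdd$ddcdcb  b
   14  dbddabcdd$ddcdcbdaca  a
   15  dcbdacadbddabcdd$ddc  c
   16  dcdcbdacadbddabcdd$d  d
   17  dd$ddcdcbdacadbddabc  c
   18  ddabcdd$ddcdcbdacadb  b
   19  ddcdcbdacadbddabcdd$  $

dddcacdaddbddbacdcb$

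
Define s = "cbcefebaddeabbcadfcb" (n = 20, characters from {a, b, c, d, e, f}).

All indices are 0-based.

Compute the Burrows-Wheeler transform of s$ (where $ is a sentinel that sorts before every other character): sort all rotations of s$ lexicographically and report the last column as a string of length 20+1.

rank  rotation               last
    0  $cbcefebaddeabbcadfcb  b
    1  abbcadfcb$cbcefebadde  e
    2  addeabbcadfcb$cbcefeb  b
    3  adfcb$cbcefebaddeabbc  c
    4  b$cbcefebaddeabbcadfc  c
    5  baddeabbcadfcb$cbcefe  e
    6  bbcadfcb$cbcefebaddea  a
    7  bcadfcb$cbcefebaddeab  b
    8  bcefebaddeabbcadfcb$c  c
    9  cadfcb$cbcefebaddeabb  b
   10  cb$cbcefebaddeabbcadf  f
   11  cbcefebaddeabbcadfcb$  $
   12  cefebaddeabbcadfcb$cb  b
   13  ddeabbcadfcb$cbcefeba  a
   14  deabbcadfcb$cbcefebad  d
   15  dfcb$cbcefebaddeabbca  a
   16  eabbcadfcb$cbcefebadd  d
   17  ebaddeabbcadfcb$cbcef  f
   18  efebaddeabbcadfcb$cbc  c
   19  fcb$cbcefebaddeabbcad  d
   20  febaddeabbcadfcb$cbce  e

bebcceabcbf$badadfcde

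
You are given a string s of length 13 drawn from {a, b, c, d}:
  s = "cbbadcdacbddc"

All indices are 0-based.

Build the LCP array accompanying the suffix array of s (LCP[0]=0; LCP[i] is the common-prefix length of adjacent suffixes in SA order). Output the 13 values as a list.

[0, 1, 0, 1, 1, 0, 1, 2, 1, 0, 1, 2, 1]

rank | idx | suffix
   0 |   7 | acbddc
   1 |   3 | adcdacbddc
   2 |   2 | badcdacbddc
   3 |   1 | bbadcdacbddc
   4 |   9 | bddc
   5 |  12 | c
   6 |   0 | cbbadcdacbddc
   7 |   8 | cbddc
   8 |   5 | cdacbddc
   9 |   6 | dacbddc
  10 |  11 | dc
  11 |   4 | dcdacbddc
  12 |  10 | ddc

SA = [7, 3, 2, 1, 9, 12, 0, 8, 5, 6, 11, 4, 10]
rank  pair      lcp
   1  s[7:],s[3:]  1  'a'
   2  s[3:],s[2:]  0  ''
   3  s[2:],s[1:]  1  'b'
   4  s[1:],s[9:]  1  'b'
   5  s[9:],s[12:]  0  ''
   6  s[12:],s[0:]  1  'c'
   7  s[0:],s[8:]  2  'cb'
   8  s[8:],s[5:]  1  'c'
   9  s[5:],s[6:]  0  ''
  10  s[6:],s[11:]  1  'd'
  11  s[11:],s[4:]  2  'dc'
  12  s[4:],s[10:]  1  'd'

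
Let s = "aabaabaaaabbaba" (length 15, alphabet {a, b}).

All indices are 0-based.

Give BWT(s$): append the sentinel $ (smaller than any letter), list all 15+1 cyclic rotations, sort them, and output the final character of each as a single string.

abbab$abaaaaaaba

rank  rotation          last
    0  $aabaabaaaabbaba  a
    1  a$aabaabaaaabbab  b
    2  aaaabbaba$aabaab  b
    3  aaabbaba$aabaaba  a
    4  aabaaaabbaba$aab  b
    5  aabaabaaaabbaba$  $
    6  aabbaba$aabaabaa  a
    7  aba$aabaabaaaabb  b
    8  abaaaabbaba$aaba  a
    9  abaabaaaabbaba$a  a
   10  abbaba$aabaabaaa  a
   11  ba$aabaabaaaabba  a
   12  baaaabbaba$aabaa  a
   13  baabaaaabbaba$aa  a
   14  baba$aabaabaaaab  b
   15  bbaba$aabaabaaaa  a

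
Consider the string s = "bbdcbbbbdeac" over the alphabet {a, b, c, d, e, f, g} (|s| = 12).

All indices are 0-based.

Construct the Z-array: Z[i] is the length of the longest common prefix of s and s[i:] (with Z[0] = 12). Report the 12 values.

Z[0]=12
i=1: fresh scan; Z[1]=1 extend→box=[1,2)
i=2: fresh scan; Z[2]=0
i=3: fresh scan; Z[3]=0
i=4: fresh scan; Z[4]=2 extend→box=[4,6)
i=5: min(r-i=1, Z[1]=1)=1; Z[5]=2 extend→box=[5,7)
i=6: min(r-i=1, Z[1]=1)=1; Z[6]=3 extend→box=[6,9)
i=7: min(r-i=2, Z[1]=1)=1; Z[7]=1
i=8: min(r-i=1, Z[2]=0)=0; Z[8]=0
i=9: fresh scan; Z[9]=0
i=10: fresh scan; Z[10]=0
i=11: fresh scan; Z[11]=0

[12, 1, 0, 0, 2, 2, 3, 1, 0, 0, 0, 0]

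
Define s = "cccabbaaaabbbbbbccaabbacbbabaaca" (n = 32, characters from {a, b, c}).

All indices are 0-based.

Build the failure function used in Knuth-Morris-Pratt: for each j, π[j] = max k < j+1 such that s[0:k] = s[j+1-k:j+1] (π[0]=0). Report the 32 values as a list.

[0, 1, 2, 0, 0, 0, 0, 0, 0, 0, 0, 0, 0, 0, 0, 0, 1, 2, 0, 0, 0, 0, 0, 1, 0, 0, 0, 0, 0, 0, 1, 0]

π[0] = 0
j=1 s[j]='c': π[1]=1 (border 'c')
j=2 s[j]='c': π[2]=2 (border 'cc')
j=3 s[j]='a': k: 2→1→0; π[3]=0 (border '')
j=4 s[j]='b': π[4]=0 (border '')
j=5 s[j]='b': π[5]=0 (border '')
j=6 s[j]='a': π[6]=0 (border '')
j=7 s[j]='a': π[7]=0 (border '')
j=8 s[j]='a': π[8]=0 (border '')
j=9 s[j]='a': π[9]=0 (border '')
j=10 s[j]='b': π[10]=0 (border '')
j=11 s[j]='b': π[11]=0 (border '')
j=12 s[j]='b': π[12]=0 (border '')
j=13 s[j]='b': π[13]=0 (border '')
j=14 s[j]='b': π[14]=0 (border '')
j=15 s[j]='b': π[15]=0 (border '')
j=16 s[j]='c': π[16]=1 (border 'c')
j=17 s[j]='c': π[17]=2 (border 'cc')
j=18 s[j]='a': k: 2→1→0; π[18]=0 (border '')
j=19 s[j]='a': π[19]=0 (border '')
j=20 s[j]='b': π[20]=0 (border '')
j=21 s[j]='b': π[21]=0 (border '')
j=22 s[j]='a': π[22]=0 (border '')
j=23 s[j]='c': π[23]=1 (border 'c')
j=24 s[j]='b': k: 1→0; π[24]=0 (border '')
j=25 s[j]='b': π[25]=0 (border '')
j=26 s[j]='a': π[26]=0 (border '')
j=27 s[j]='b': π[27]=0 (border '')
j=28 s[j]='a': π[28]=0 (border '')
j=29 s[j]='a': π[29]=0 (border '')
j=30 s[j]='c': π[30]=1 (border 'c')
j=31 s[j]='a': k: 1→0; π[31]=0 (border '')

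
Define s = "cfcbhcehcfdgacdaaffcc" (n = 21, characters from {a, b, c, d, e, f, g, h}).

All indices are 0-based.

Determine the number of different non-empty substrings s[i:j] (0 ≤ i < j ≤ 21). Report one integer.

sorted suffixes:
  #0 SA[0]=15  'aaffcc'
  #1 SA[1]=12  'acdaaffcc'
  #2 SA[2]=16  'affcc'
  #3 SA[3]=3  'bhcehcfdgacdaaffcc'
  #4 SA[4]=20  'c'
  #5 SA[5]=2  'cbhcehcfdgacdaaffcc'
  #6 SA[6]=19  'cc'
  #7 SA[7]=13  'cdaaffcc'
  #8 SA[8]=5  'cehcfdgacdaaffcc'
  #9 SA[9]=0  'cfcbhcehcfdgacdaaffcc'
  #10 SA[10]=8  'cfdgacdaaffcc'
  #11 SA[11]=14  'daaffcc'
  #12 SA[12]=10  'dgacdaaffcc'
  #13 SA[13]=6  'ehcfdgacdaaffcc'
  #14 SA[14]=1  'fcbhcehcfdgacdaaffcc'
  #15 SA[15]=18  'fcc'
  #16 SA[16]=9  'fdgacdaaffcc'
  #17 SA[17]=17  'ffcc'
  #18 SA[18]=11  'gacdaaffcc'
  #19 SA[19]=4  'hcehcfdgacdaaffcc'
  #20 SA[20]=7  'hcfdgacdaaffcc'

SA = [15, 12, 16, 3, 20, 2, 19, 13, 5, 0, 8, 14, 10, 6, 1, 18, 9, 17, 11, 4, 7]
i: (SA[i-1],SA[i]) lcp shared
  1: (15,12) 1 'a'
  2: (12,16) 1 'a'
  3: (16,3) 0 ''
  4: (3,20) 0 ''
  5: (20,2) 1 'c'
  6: (2,19) 1 'c'
  7: (19,13) 1 'c'
  8: (13,5) 1 'c'
  9: (5,0) 1 'c'
  10: (0,8) 2 'cf'
  11: (8,14) 0 ''
  12: (14,10) 1 'd'
  13: (10,6) 0 ''
  14: (6,1) 0 ''
  15: (1,18) 2 'fc'
  16: (18,9) 1 'f'
  17: (9,17) 1 'f'
  18: (17,11) 0 ''
  19: (11,4) 0 ''
  20: (4,7) 2 'hc'

n(n+1)/2 = 21·22/2 = 231
Σ LCP = 0 + 1 + 1 + 0 + 0 + 1 + 1 + 1 + 1 + 1 + 2 + 0 + 1 + 0 + 0 + 2 + 1 + 1 + 0 + 0 + 2 = 16
distinct = 231 − 16 = 215

215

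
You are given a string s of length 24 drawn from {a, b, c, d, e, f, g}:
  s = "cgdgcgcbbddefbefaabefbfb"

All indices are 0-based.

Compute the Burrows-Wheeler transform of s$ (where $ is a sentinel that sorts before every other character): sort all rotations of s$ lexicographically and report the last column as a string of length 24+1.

rank  rotation                   last
    0  $cgdgcgcbbddefbefaabefbfb  b
    1  aabefbfb$cgdgcgcbbddefbef  f
    2  abefbfb$cgdgcgcbbddefbefa  a
    3  b$cgdgcgcbbddefbefaabefbf  f
    4  bbddefbefaabefbfb$cgdgcgc  c
    5  bddefbefaabefbfb$cgdgcgcb  b
    6  befaabefbfb$cgdgcgcbbddef  f
    7  befbfb$cgdgcgcbbddefbefaa  a
    8  bfb$cgdgcgcbbddefbefaabef  f
    9  cbbddefbefaabefbfb$cgdgcg  g
   10  cgcbbddefbefaabefbfb$cgdg  g
   11  cgdgcgcbbddefbefaabefbfb$  $
   12  ddefbefaabefbfb$cgdgcgcbb  b
   13  defbefaabefbfb$cgdgcgcbbd  d
   14  dgcgcbbddefbefaabefbfb$cg  g
   15  efaabefbfb$cgdgcgcbbddefb  b
   16  efbefaabefbfb$cgdgcgcbbdd  d
   17  efbfb$cgdgcgcbbddefbefaab  b
   18  faabefbfb$cgdgcgcbbddefbe  e
   19  fb$cgdgcgcbbddefbefaabefb  b
   20  fbefaabefbfb$cgdgcgcbbdde  e
   21  fbfb$cgdgcgcbbddefbefaabe  e
   22  gcbbddefbefaabefbfb$cgdgc  c
   23  gcgcbbddefbefaabefbfb$cgd  d
   24  gdgcgcbbddefbefaabefbfb$c  c

bfafcbfafgg$bdgbdbebeecdc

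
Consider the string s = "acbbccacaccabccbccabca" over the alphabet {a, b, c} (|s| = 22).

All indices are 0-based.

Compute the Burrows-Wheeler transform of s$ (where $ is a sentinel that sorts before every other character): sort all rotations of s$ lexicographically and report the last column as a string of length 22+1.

acccc$ccacbabcccaacbabb

rank  rotation                 last
    0  $acbbccacaccabccbccabca  a
    1  a$acbbccacaccabccbccabc  c
    2  abca$acbbccacaccabccbcc  c
    3  abccbccabca$acbbccacacc  c
    4  acaccabccbccabca$acbbcc  c
    5  acbbccacaccabccbccabca$  $
    6  accabccbccabca$acbbccac  c
    7  bbccacaccabccbccabca$ac  c
    8  bca$acbbccacaccabccbcca  a
    9  bccabca$acbbccacaccabcc  c
   10  bccacaccabccbccabca$acb  b
   11  bccbccabca$acbbccacacca  a
   12  ca$acbbccacaccabccbccab  b
   13  cabca$acbbccacaccabccbc  c
   14  cabccbccabca$acbbccacac  c
   15  cacaccabccbccabca$acbbc  c
   16  caccabccbccabca$acbbcca  a
   17  cbbccacaccabccbccabca$a  a
   18  cbccabca$acbbccacaccabc  c
   19  ccabca$acbbccacaccabccb  b
   20  ccabccbccabca$acbbccaca  a
   21  ccacaccabccbccabca$acbb  b
   22  ccbccabca$acbbccacaccab  b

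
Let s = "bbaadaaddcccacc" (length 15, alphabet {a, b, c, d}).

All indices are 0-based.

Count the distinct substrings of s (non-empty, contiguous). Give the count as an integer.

104

rank | idx | suffix
   0 |   2 | aadaaddcccacc
   1 |   5 | aaddcccacc
   2 |  12 | acc
   3 |   3 | adaaddcccacc
   4 |   6 | addcccacc
   5 |   1 | baadaaddcccacc
   6 |   0 | bbaadaaddcccacc
   7 |  14 | c
   8 |  11 | cacc
   9 |  13 | cc
  10 |  10 | ccacc
  11 |   9 | cccacc
  12 |   4 | daaddcccacc
  13 |   8 | dcccacc
  14 |   7 | ddcccacc

SA = [2, 5, 12, 3, 6, 1, 0, 14, 11, 13, 10, 9, 4, 8, 7]
i: (SA[i-1],SA[i]) lcp shared
  1: (2,5) 3 'aad'
  2: (5,12) 1 'a'
  3: (12,3) 1 'a'
  4: (3,6) 2 'ad'
  5: (6,1) 0 ''
  6: (1,0) 1 'b'
  7: (0,14) 0 ''
  8: (14,11) 1 'c'
  9: (11,13) 1 'c'
  10: (13,10) 2 'cc'
  11: (10,9) 2 'cc'
  12: (9,4) 0 ''
  13: (4,8) 1 'd'
  14: (8,7) 1 'd'

n(n+1)/2 = 15·16/2 = 120
Σ LCP = 0 + 3 + 1 + 1 + 2 + 0 + 1 + 0 + 1 + 1 + 2 + 2 + 0 + 1 + 1 = 16
distinct = 120 − 16 = 104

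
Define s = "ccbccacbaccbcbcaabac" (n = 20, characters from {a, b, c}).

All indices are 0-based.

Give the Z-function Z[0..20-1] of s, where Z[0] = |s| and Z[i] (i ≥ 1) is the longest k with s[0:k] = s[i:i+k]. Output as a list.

[20, 1, 0, 2, 1, 0, 1, 0, 0, 4, 1, 0, 1, 0, 1, 0, 0, 0, 0, 1]

Z[0]=20
i=1: outside box; Z[1]=1 scan→box=[1,2)
i=2: outside box; Z[2]=0
i=3: outside box; Z[3]=2 scan→box=[3,5)
i=4: min(r-i=1, Z[1]=1)=1; Z[4]=1
i=5: outside box; Z[5]=0
i=6: outside box; Z[6]=1 scan→box=[6,7)
i=7: outside box; Z[7]=0
i=8: outside box; Z[8]=0
i=9: outside box; Z[9]=4 scan→box=[9,13)
i=10: min(r-i=3, Z[1]=1)=1; Z[10]=1
i=11: min(r-i=2, Z[2]=0)=0; Z[11]=0
i=12: min(r-i=1, Z[3]=2)=1; Z[12]=1
i=13: outside box; Z[13]=0
i=14: outside box; Z[14]=1 scan→box=[14,15)
i=15: outside box; Z[15]=0
i=16: outside box; Z[16]=0
i=17: outside box; Z[17]=0
i=18: outside box; Z[18]=0
i=19: outside box; Z[19]=1 scan→box=[19,20)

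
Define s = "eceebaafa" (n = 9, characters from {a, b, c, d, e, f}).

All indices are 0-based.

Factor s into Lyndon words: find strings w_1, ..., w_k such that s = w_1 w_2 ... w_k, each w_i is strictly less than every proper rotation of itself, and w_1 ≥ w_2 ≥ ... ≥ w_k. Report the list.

["e", "cee", "b", "aaf", "a"]

emit factor 1: 'e' (i=0, period=1)
emit factor 2: 'cee' (i=1, period=3)
emit factor 3: 'b' (i=4, period=1)
emit factor 4: 'aaf' (i=5, period=3)
emit factor 5: 'a' (i=8, period=1)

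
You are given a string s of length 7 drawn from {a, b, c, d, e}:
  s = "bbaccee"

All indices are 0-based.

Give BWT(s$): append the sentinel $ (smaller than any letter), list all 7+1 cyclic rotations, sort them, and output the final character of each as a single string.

ebb$acec

rank  rotation  last
    0  $bbaccee  e
    1  accee$bb  b
    2  baccee$b  b
    3  bbaccee$  $
    4  ccee$bba  a
    5  cee$bbac  c
    6  e$bbacce  e
    7  ee$bbacc  c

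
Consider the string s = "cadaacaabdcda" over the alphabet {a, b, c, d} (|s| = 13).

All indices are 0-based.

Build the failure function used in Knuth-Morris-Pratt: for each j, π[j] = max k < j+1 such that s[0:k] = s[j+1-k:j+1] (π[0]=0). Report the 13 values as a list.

π[0] = 0
j=1 s[j]='a': π[1]=0 (border '')
j=2 s[j]='d': π[2]=0 (border '')
j=3 s[j]='a': π[3]=0 (border '')
j=4 s[j]='a': π[4]=0 (border '')
j=5 s[j]='c': π[5]=1 (border 'c')
j=6 s[j]='a': π[6]=2 (border 'ca')
j=7 s[j]='a': k: 2→0; π[7]=0 (border '')
j=8 s[j]='b': π[8]=0 (border '')
j=9 s[j]='d': π[9]=0 (border '')
j=10 s[j]='c': π[10]=1 (border 'c')
j=11 s[j]='d': k: 1→0; π[11]=0 (border '')
j=12 s[j]='a': π[12]=0 (border '')

[0, 0, 0, 0, 0, 1, 2, 0, 0, 0, 1, 0, 0]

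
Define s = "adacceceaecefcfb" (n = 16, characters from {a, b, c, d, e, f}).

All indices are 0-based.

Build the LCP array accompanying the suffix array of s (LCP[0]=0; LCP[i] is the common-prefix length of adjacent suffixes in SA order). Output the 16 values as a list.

[0, 1, 1, 0, 0, 1, 2, 2, 1, 0, 0, 1, 3, 1, 0, 1]

sorted suffixes:
  #0 SA[0]=2  'acceceaecefcfb'
  #1 SA[1]=0  'adacceceaecefcfb'
  #2 SA[2]=8  'aecefcfb'
  #3 SA[3]=15  'b'
  #4 SA[4]=3  'cceceaecefcfb'
  #5 SA[5]=6  'ceaecefcfb'
  #6 SA[6]=4  'ceceaecefcfb'
  #7 SA[7]=10  'cefcfb'
  #8 SA[8]=13  'cfb'
  #9 SA[9]=1  'dacceceaecefcfb'
  #10 SA[10]=7  'eaecefcfb'
  #11 SA[11]=5  'eceaecefcfb'
  #12 SA[12]=9  'ecefcfb'
  #13 SA[13]=11  'efcfb'
  #14 SA[14]=14  'fb'
  #15 SA[15]=12  'fcfb'

SA = [2, 0, 8, 15, 3, 6, 4, 10, 13, 1, 7, 5, 9, 11, 14, 12]
rank  pair      lcp
   1  s[2:],s[0:]  1  'a'
   2  s[0:],s[8:]  1  'a'
   3  s[8:],s[15:]  0  ''
   4  s[15:],s[3:]  0  ''
   5  s[3:],s[6:]  1  'c'
   6  s[6:],s[4:]  2  'ce'
   7  s[4:],s[10:]  2  'ce'
   8  s[10:],s[13:]  1  'c'
   9  s[13:],s[1:]  0  ''
  10  s[1:],s[7:]  0  ''
  11  s[7:],s[5:]  1  'e'
  12  s[5:],s[9:]  3  'ece'
  13  s[9:],s[11:]  1  'e'
  14  s[11:],s[14:]  0  ''
  15  s[14:],s[12:]  1  'f'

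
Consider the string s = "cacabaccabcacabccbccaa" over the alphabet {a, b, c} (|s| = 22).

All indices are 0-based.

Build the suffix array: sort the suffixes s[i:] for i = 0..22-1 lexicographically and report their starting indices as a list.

[21, 20, 3, 8, 13, 1, 11, 5, 4, 9, 17, 14, 19, 2, 7, 12, 0, 10, 16, 18, 6, 15]

rank | idx | suffix
   0 |  21 | a
   1 |  20 | aa
   2 |   3 | abaccabcacabccbccaa
   3 |   8 | abcacabccbccaa
   4 |  13 | abccbccaa
   5 |   1 | acabaccabcacabccbccaa
   6 |  11 | acabccbccaa
   7 |   5 | accabcacabccbccaa
   8 |   4 | baccabcacabccbccaa
   9 |   9 | bcacabccbccaa
  10 |  17 | bccaa
  11 |  14 | bccbccaa
  12 |  19 | caa
  13 |   2 | cabaccabcacabccbccaa
  14 |   7 | cabcacabccbccaa
  15 |  12 | cabccbccaa
  16 |   0 | cacabaccabcacabccbccaa
  17 |  10 | cacabccbccaa
  18 |  16 | cbccaa
  19 |  18 | ccaa
  20 |   6 | ccabcacabccbccaa
  21 |  15 | ccbccaa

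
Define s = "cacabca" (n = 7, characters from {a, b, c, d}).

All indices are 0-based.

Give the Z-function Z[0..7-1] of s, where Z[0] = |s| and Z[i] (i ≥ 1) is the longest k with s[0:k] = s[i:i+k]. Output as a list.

[7, 0, 2, 0, 0, 2, 0]

Z[0]=7
i=1: outside box; Z[1]=0
i=2: outside box; Z[2]=2 grow→box=[2,4)
i=3: min(r-i=1, Z[1]=0)=0; Z[3]=0
i=4: outside box; Z[4]=0
i=5: outside box; Z[5]=2 grow→box=[5,7)
i=6: min(r-i=1, Z[1]=0)=0; Z[6]=0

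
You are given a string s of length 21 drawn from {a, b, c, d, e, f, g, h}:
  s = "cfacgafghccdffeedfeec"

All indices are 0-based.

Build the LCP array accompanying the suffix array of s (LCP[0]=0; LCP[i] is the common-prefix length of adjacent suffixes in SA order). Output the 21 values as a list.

[0, 1, 0, 1, 1, 1, 1, 0, 2, 0, 1, 1, 2, 0, 1, 3, 1, 1, 0, 1, 0]

rank | idx | suffix
   0 |   2 | acgafghccdffeedfeec
   1 |   5 | afghccdffeedfeec
   2 |  20 | c
   3 |   9 | ccdffeedfeec
   4 |  10 | cdffeedfeec
   5 |   0 | cfacgafghccdffeedfeec
   6 |   3 | cgafghccdffeedfeec
   7 |  16 | dfeec
   8 |  11 | dffeedfeec
   9 |  19 | ec
  10 |  15 | edfeec
  11 |  18 | eec
  12 |  14 | eedfeec
  13 |   1 | facgafghccdffeedfeec
  14 |  17 | feec
  15 |  13 | feedfeec
  16 |  12 | ffeedfeec
  17 |   6 | fghccdffeedfeec
  18 |   4 | gafghccdffeedfeec
  19 |   7 | ghccdffeedfeec
  20 |   8 | hccdffeedfeec

SA = [2, 5, 20, 9, 10, 0, 3, 16, 11, 19, 15, 18, 14, 1, 17, 13, 12, 6, 4, 7, 8]
rank  pair      lcp
   1  s[2:],s[5:]  1  'a'
   2  s[5:],s[20:]  0  ''
   3  s[20:],s[9:]  1  'c'
   4  s[9:],s[10:]  1  'c'
   5  s[10:],s[0:]  1  'c'
   6  s[0:],s[3:]  1  'c'
   7  s[3:],s[16:]  0  ''
   8  s[16:],s[11:]  2  'df'
   9  s[11:],s[19:]  0  ''
  10  s[19:],s[15:]  1  'e'
  11  s[15:],s[18:]  1  'e'
  12  s[18:],s[14:]  2  'ee'
  13  s[14:],s[1:]  0  ''
  14  s[1:],s[17:]  1  'f'
  15  s[17:],s[13:]  3  'fee'
  16  s[13:],s[12:]  1  'f'
  17  s[12:],s[6:]  1  'f'
  18  s[6:],s[4:]  0  ''
  19  s[4:],s[7:]  1  'g'
  20  s[7:],s[8:]  0  ''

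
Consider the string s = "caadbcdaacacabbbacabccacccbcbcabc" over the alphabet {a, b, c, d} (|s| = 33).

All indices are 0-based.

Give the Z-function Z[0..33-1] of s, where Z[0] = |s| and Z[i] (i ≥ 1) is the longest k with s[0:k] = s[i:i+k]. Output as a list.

[33, 0, 0, 0, 0, 1, 0, 0, 0, 2, 0, 2, 0, 0, 0, 0, 0, 2, 0, 0, 1, 2, 0, 1, 1, 1, 0, 1, 0, 2, 0, 0, 1]

Z[0]=33
i=1: i≥r, start 0; Z[1]=0
i=2: i≥r, start 0; Z[2]=0
i=3: i≥r, start 0; Z[3]=0
i=4: i≥r, start 0; Z[4]=0
i=5: i≥r, start 0; Z[5]=1 scan→box=[5,6)
i=6: i≥r, start 0; Z[6]=0
i=7: i≥r, start 0; Z[7]=0
i=8: i≥r, start 0; Z[8]=0
i=9: i≥r, start 0; Z[9]=2 scan→box=[9,11)
i=10: min(r-i=1, Z[1]=0)=0; Z[10]=0
i=11: i≥r, start 0; Z[11]=2 scan→box=[11,13)
i=12: min(r-i=1, Z[1]=0)=0; Z[12]=0
i=13: i≥r, start 0; Z[13]=0
i=14: i≥r, start 0; Z[14]=0
i=15: i≥r, start 0; Z[15]=0
i=16: i≥r, start 0; Z[16]=0
i=17: i≥r, start 0; Z[17]=2 scan→box=[17,19)
i=18: min(r-i=1, Z[1]=0)=0; Z[18]=0
i=19: i≥r, start 0; Z[19]=0
i=20: i≥r, start 0; Z[20]=1 scan→box=[20,21)
i=21: i≥r, start 0; Z[21]=2 scan→box=[21,23)
i=22: min(r-i=1, Z[1]=0)=0; Z[22]=0
i=23: i≥r, start 0; Z[23]=1 scan→box=[23,24)
i=24: i≥r, start 0; Z[24]=1 scan→box=[24,25)
i=25: i≥r, start 0; Z[25]=1 scan→box=[25,26)
i=26: i≥r, start 0; Z[26]=0
i=27: i≥r, start 0; Z[27]=1 scan→box=[27,28)
i=28: i≥r, start 0; Z[28]=0
i=29: i≥r, start 0; Z[29]=2 scan→box=[29,31)
i=30: min(r-i=1, Z[1]=0)=0; Z[30]=0
i=31: i≥r, start 0; Z[31]=0
i=32: i≥r, start 0; Z[32]=1 scan→box=[32,33)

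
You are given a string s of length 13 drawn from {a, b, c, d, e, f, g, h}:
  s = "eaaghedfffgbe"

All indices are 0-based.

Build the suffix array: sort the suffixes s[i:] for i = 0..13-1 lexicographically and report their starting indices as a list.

[1, 2, 11, 6, 12, 0, 5, 7, 8, 9, 10, 3, 4]

sorted suffixes:
  #0 SA[0]=1  'aaghedfffgbe'
  #1 SA[1]=2  'aghedfffgbe'
  #2 SA[2]=11  'be'
  #3 SA[3]=6  'dfffgbe'
  #4 SA[4]=12  'e'
  #5 SA[5]=0  'eaaghedfffgbe'
  #6 SA[6]=5  'edfffgbe'
  #7 SA[7]=7  'fffgbe'
  #8 SA[8]=8  'ffgbe'
  #9 SA[9]=9  'fgbe'
  #10 SA[10]=10  'gbe'
  #11 SA[11]=3  'ghedfffgbe'
  #12 SA[12]=4  'hedfffgbe'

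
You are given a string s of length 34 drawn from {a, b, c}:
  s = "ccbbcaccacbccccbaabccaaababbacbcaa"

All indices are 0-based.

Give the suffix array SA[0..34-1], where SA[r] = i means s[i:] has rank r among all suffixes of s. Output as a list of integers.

[33, 32, 21, 22, 16, 23, 25, 17, 28, 8, 5, 15, 24, 27, 26, 2, 30, 3, 18, 10, 31, 20, 7, 4, 14, 1, 29, 9, 19, 6, 13, 0, 12, 11]

rank→(start, suffix):
  0 → (33, 'a')
  1 → (32, 'aa')
  2 → (21, 'aaababbacbcaa')
  3 → (22, 'aababbacbcaa')
  4 → (16, 'aabccaaababbacbcaa')
  5 → (23, 'ababbacbcaa')
  6 → (25, 'abbacbcaa')
  7 → (17, 'abccaaababbacbcaa')
  8 → (28, 'acbcaa')
  9 → (8, 'acbccccbaabccaaababbacbcaa')
  10 → (5, 'accacbccccbaabccaaababbacbcaa')
  11 → (15, 'baabccaaababbacbcaa')
  12 → (24, 'babbacbcaa')
  13 → (27, 'bacbcaa')
  14 → (26, 'bbacbcaa')
  15 → (2, 'bbcaccacbccccbaabccaaababbacbcaa')
  16 → (30, 'bcaa')
  17 → (3, 'bcaccacbccccbaabccaaababbacbcaa')
  18 → (18, 'bccaaababbacbcaa')
  19 → (10, 'bccccbaabccaaababbacbcaa')
  20 → (31, 'caa')
  21 → (20, 'caaababbacbcaa')
  22 → (7, 'cacbccccbaabccaaababbacbcaa')
  23 → (4, 'caccacbccccbaabccaaababbacbcaa')
  24 → (14, 'cbaabccaaababbacbcaa')
  25 → (1, 'cbbcaccacbccccbaabccaaababbacbcaa')
  26 → (29, 'cbcaa')
  27 → (9, 'cbccccbaabccaaababbacbcaa')
  28 → (19, 'ccaaababbacbcaa')
  29 → (6, 'ccacbccccbaabccaaababbacbcaa')
  30 → (13, 'ccbaabccaaababbacbcaa')
  31 → (0, 'ccbbcaccacbccccbaabccaaababbacbcaa')
  32 → (12, 'cccbaabccaaababbacbcaa')
  33 → (11, 'ccccbaabccaaababbacbcaa')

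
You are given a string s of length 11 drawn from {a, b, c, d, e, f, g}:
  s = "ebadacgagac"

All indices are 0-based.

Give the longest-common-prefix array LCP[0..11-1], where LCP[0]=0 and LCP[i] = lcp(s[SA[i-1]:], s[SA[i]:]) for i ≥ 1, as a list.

[0, 2, 1, 1, 0, 0, 1, 0, 0, 0, 2]

rank | idx | suffix
   0 |   9 | ac
   1 |   4 | acgagac
   2 |   2 | adacgagac
   3 |   7 | agac
   4 |   1 | badacgagac
   5 |  10 | c
   6 |   5 | cgagac
   7 |   3 | dacgagac
   8 |   0 | ebadacgagac
   9 |   8 | gac
  10 |   6 | gagac

SA = [9, 4, 2, 7, 1, 10, 5, 3, 0, 8, 6]
i: (SA[i-1],SA[i]) lcp shared
  1: (9,4) 2 'ac'
  2: (4,2) 1 'a'
  3: (2,7) 1 'a'
  4: (7,1) 0 ''
  5: (1,10) 0 ''
  6: (10,5) 1 'c'
  7: (5,3) 0 ''
  8: (3,0) 0 ''
  9: (0,8) 0 ''
  10: (8,6) 2 'ga'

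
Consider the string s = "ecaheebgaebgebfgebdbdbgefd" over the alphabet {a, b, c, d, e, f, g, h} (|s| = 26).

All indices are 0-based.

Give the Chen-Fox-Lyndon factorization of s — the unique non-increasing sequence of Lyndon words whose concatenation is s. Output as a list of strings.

["e", "c", "aheebg", "aebgebfgebdbdbgefd"]

emit factor 1: 'e' (i=0, period=1)
emit factor 2: 'c' (i=1, period=1)
emit factor 3: 'aheebg' (i=2, period=6)
emit factor 4: 'aebgebfgebdbdbgefd' (i=8, period=18)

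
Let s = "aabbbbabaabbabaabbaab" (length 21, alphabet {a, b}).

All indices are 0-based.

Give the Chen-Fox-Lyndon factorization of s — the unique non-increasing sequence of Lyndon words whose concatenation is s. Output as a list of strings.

emit factor 1: 'aabbbbab' (i=0, period=8)
emit factor 2: 'aabbab' (i=8, period=6)
emit factor 3: 'aabb' (i=14, period=4)
emit factor 4: 'aab' (i=18, period=3)

["aabbbbab", "aabbab", "aabb", "aab"]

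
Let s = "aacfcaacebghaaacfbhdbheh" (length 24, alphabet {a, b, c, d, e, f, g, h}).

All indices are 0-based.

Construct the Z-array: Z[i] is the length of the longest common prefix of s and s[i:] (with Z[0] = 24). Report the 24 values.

[24, 1, 0, 0, 0, 3, 1, 0, 0, 0, 0, 0, 2, 4, 1, 0, 0, 0, 0, 0, 0, 0, 0, 0]

Z[0]=24
i=1: i≥r, start 0; Z[1]=1 extend→box=[1,2)
i=2: i≥r, start 0; Z[2]=0
i=3: i≥r, start 0; Z[3]=0
i=4: i≥r, start 0; Z[4]=0
i=5: i≥r, start 0; Z[5]=3 extend→box=[5,8)
i=6: min(r-i=2, Z[1]=1)=1; Z[6]=1
i=7: min(r-i=1, Z[2]=0)=0; Z[7]=0
i=8: i≥r, start 0; Z[8]=0
i=9: i≥r, start 0; Z[9]=0
i=10: i≥r, start 0; Z[10]=0
i=11: i≥r, start 0; Z[11]=0
i=12: i≥r, start 0; Z[12]=2 extend→box=[12,14)
i=13: min(r-i=1, Z[1]=1)=1; Z[13]=4 extend→box=[13,17)
i=14: min(r-i=3, Z[1]=1)=1; Z[14]=1
i=15: min(r-i=2, Z[2]=0)=0; Z[15]=0
i=16: min(r-i=1, Z[3]=0)=0; Z[16]=0
i=17: i≥r, start 0; Z[17]=0
i=18: i≥r, start 0; Z[18]=0
i=19: i≥r, start 0; Z[19]=0
i=20: i≥r, start 0; Z[20]=0
i=21: i≥r, start 0; Z[21]=0
i=22: i≥r, start 0; Z[22]=0
i=23: i≥r, start 0; Z[23]=0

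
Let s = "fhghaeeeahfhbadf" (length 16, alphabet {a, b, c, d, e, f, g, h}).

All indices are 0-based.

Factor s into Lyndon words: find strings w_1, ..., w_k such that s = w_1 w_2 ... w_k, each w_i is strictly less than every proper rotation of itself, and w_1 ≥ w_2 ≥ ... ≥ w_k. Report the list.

["fhgh", "aeeeahfhb", "adf"]

emit factor 1: 'fhgh' (i=0, period=4)
emit factor 2: 'aeeeahfhb' (i=4, period=9)
emit factor 3: 'adf' (i=13, period=3)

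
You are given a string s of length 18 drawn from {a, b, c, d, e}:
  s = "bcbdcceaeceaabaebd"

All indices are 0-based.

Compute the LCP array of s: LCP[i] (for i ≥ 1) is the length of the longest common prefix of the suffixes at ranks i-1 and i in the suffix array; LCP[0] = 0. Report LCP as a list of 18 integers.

[0, 1, 1, 2, 0, 1, 1, 2, 0, 1, 1, 3, 0, 1, 0, 2, 1, 1]

rank | idx | suffix
   0 |  11 | aabaebd
   1 |  12 | abaebd
   2 |  14 | aebd
   3 |   7 | aeceaabaebd
   4 |  13 | baebd
   5 |   0 | bcbdcceaeceaabaebd
   6 |  16 | bd
   7 |   2 | bdcceaeceaabaebd
   8 |   1 | cbdcceaeceaabaebd
   9 |   4 | cceaeceaabaebd
  10 |   9 | ceaabaebd
  11 |   5 | ceaeceaabaebd
  12 |  17 | d
  13 |   3 | dcceaeceaabaebd
  14 |  10 | eaabaebd
  15 |   6 | eaeceaabaebd
  16 |  15 | ebd
  17 |   8 | eceaabaebd

SA = [11, 12, 14, 7, 13, 0, 16, 2, 1, 4, 9, 5, 17, 3, 10, 6, 15, 8]
[i] adj suffixes → lcp
  [1] 11/12 → 1 ('a')
  [2] 12/14 → 1 ('a')
  [3] 14/7 → 2 ('ae')
  [4] 7/13 → 0 ('')
  [5] 13/0 → 1 ('b')
  [6] 0/16 → 1 ('b')
  [7] 16/2 → 2 ('bd')
  [8] 2/1 → 0 ('')
  [9] 1/4 → 1 ('c')
  [10] 4/9 → 1 ('c')
  [11] 9/5 → 3 ('cea')
  [12] 5/17 → 0 ('')
  [13] 17/3 → 1 ('d')
  [14] 3/10 → 0 ('')
  [15] 10/6 → 2 ('ea')
  [16] 6/15 → 1 ('e')
  [17] 15/8 → 1 ('e')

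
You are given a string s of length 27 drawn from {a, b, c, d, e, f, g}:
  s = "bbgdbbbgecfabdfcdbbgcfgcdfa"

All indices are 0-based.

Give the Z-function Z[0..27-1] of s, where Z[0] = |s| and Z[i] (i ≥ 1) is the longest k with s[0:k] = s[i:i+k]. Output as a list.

[27, 1, 0, 0, 2, 3, 1, 0, 0, 0, 0, 0, 1, 0, 0, 0, 0, 3, 1, 0, 0, 0, 0, 0, 0, 0, 0]

Z[0]=27
i=1: outside box; Z[1]=1 grow→box=[1,2)
i=2: outside box; Z[2]=0
i=3: outside box; Z[3]=0
i=4: outside box; Z[4]=2 grow→box=[4,6)
i=5: min(r-i=1, Z[1]=1)=1; Z[5]=3 grow→box=[5,8)
i=6: min(r-i=2, Z[1]=1)=1; Z[6]=1
i=7: min(r-i=1, Z[2]=0)=0; Z[7]=0
i=8: outside box; Z[8]=0
i=9: outside box; Z[9]=0
i=10: outside box; Z[10]=0
i=11: outside box; Z[11]=0
i=12: outside box; Z[12]=1 grow→box=[12,13)
i=13: outside box; Z[13]=0
i=14: outside box; Z[14]=0
i=15: outside box; Z[15]=0
i=16: outside box; Z[16]=0
i=17: outside box; Z[17]=3 grow→box=[17,20)
i=18: min(r-i=2, Z[1]=1)=1; Z[18]=1
i=19: min(r-i=1, Z[2]=0)=0; Z[19]=0
i=20: outside box; Z[20]=0
i=21: outside box; Z[21]=0
i=22: outside box; Z[22]=0
i=23: outside box; Z[23]=0
i=24: outside box; Z[24]=0
i=25: outside box; Z[25]=0
i=26: outside box; Z[26]=0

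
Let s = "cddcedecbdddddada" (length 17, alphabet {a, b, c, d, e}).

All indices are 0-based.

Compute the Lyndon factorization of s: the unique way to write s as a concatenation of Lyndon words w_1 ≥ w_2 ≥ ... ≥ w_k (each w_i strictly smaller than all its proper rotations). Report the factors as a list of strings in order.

["cddcede", "c", "bddddd", "ad", "a"]

emit factor 1: 'cddcede' (i=0, period=7)
emit factor 2: 'c' (i=7, period=1)
emit factor 3: 'bddddd' (i=8, period=6)
emit factor 4: 'ad' (i=14, period=2)
emit factor 5: 'a' (i=16, period=1)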